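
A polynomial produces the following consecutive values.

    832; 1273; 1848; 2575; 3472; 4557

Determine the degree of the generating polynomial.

3

First differences: 441, 575, 727, 897, 1085
Second differences: 134, 152, 170, 188
Third differences: 18, 18, 18
The third differences are constant, so the polynomial has degree 3.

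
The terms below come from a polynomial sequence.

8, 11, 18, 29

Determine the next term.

First differences: 3  7  11
Second differences: 4  4
Second differences constant at 4.
11 + 4 = 15;  29 + 15 = 44

44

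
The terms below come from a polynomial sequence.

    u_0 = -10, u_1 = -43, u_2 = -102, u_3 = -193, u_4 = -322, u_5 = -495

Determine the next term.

Δ: -33  -59  -91  -129  -173
Δ²: -26  -32  -38  -44
Δ³: -6  -6  -6
Third differences constant at -6.
-44 − 6 = -50;  -173 − 50 = -223;  -495 − 223 = -718

-718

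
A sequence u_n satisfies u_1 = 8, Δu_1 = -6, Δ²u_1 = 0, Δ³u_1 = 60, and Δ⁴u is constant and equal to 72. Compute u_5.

296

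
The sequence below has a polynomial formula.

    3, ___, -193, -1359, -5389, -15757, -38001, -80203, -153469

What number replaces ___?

-1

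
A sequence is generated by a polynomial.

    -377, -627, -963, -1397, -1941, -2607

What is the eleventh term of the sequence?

-8187

First differences: -250, -336, -434, -544, -666
Second differences: -86, -98, -110, -122
Third differences: -12, -12, -12
The third differences are constant (-12).
-122 − 12 = -134;  -666 − 134 = -800;  -2607 − 800 = -3407
-134 − 12 = -146;  -800 − 146 = -946;  -3407 − 946 = -4353
-146 − 12 = -158;  -946 − 158 = -1104;  -4353 − 1104 = -5457
-158 − 12 = -170;  -1104 − 170 = -1274;  -5457 − 1274 = -6731
-170 − 12 = -182;  -1274 − 182 = -1456;  -6731 − 1456 = -8187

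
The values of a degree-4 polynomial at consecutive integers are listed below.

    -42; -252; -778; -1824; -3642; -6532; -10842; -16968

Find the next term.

-25354

First differences: -210 , -526 , -1046 , -1818 , -2890 , -4310 , -6126
Second differences: -316 , -520 , -772 , -1072 , -1420 , -1816
Third differences: -204 , -252 , -300 , -348 , -396
Fourth differences: -48 , -48 , -48 , -48
Constant fourth difference = -48, so extend:
-396 − 48 = -444;  -1816 − 444 = -2260;  -6126 − 2260 = -8386;  -16968 − 8386 = -25354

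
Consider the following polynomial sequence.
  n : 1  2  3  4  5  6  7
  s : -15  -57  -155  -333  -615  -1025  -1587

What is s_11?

-5835

First differences: -42 , -98 , -178 , -282 , -410 , -562
Second differences: -56 , -80 , -104 , -128 , -152
Third differences: -24 , -24 , -24 , -24
The third differences are constant (-24).
-152 − 24 = -176;  -562 − 176 = -738;  -1587 − 738 = -2325
-176 − 24 = -200;  -738 − 200 = -938;  -2325 − 938 = -3263
-200 − 24 = -224;  -938 − 224 = -1162;  -3263 − 1162 = -4425
-224 − 24 = -248;  -1162 − 248 = -1410;  -4425 − 1410 = -5835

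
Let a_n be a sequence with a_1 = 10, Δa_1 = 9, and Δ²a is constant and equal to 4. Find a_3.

Build the table forward from the leading diagonal:
Second differences: 4, 4, 4
First differences: 9, 13, 17
a: 10, 19, 32

32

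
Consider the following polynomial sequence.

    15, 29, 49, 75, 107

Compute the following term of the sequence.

First differences: 14  20  26  32
Second differences: 6  6  6
Constant second difference = 6, so extend:
32 + 6 = 38;  107 + 38 = 145

145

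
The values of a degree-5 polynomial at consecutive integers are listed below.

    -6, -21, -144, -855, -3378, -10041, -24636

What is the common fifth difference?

-360

Δ: -15, -123, -711, -2523, -6663, -14595
Δ²: -108, -588, -1812, -4140, -7932
Δ³: -480, -1224, -2328, -3792
Δ⁴: -744, -1104, -1464
Δ⁵: -360, -360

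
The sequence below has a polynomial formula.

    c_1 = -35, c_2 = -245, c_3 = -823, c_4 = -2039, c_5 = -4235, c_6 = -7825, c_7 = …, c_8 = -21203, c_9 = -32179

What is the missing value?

-13295

Using the first 6 terms:
First differences: -210, -578, -1216, -2196, -3590
Second differences: -368, -638, -980, -1394
Third differences: -270, -342, -414
Fourth differences: -72, -72
Constant fourth difference = -72.
Extend forward: -414 − 72 = -486;  -1394 − 486 = -1880;  -3590 − 1880 = -5470;  -7825 − 5470 = -13295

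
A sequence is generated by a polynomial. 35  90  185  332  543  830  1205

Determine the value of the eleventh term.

3825

First differences: 55 , 95 , 147 , 211 , 287 , 375
Second differences: 40 , 52 , 64 , 76 , 88
Third differences: 12 , 12 , 12 , 12
Third differences constant at 12.
88 + 12 = 100;  375 + 100 = 475;  1205 + 475 = 1680
100 + 12 = 112;  475 + 112 = 587;  1680 + 587 = 2267
112 + 12 = 124;  587 + 124 = 711;  2267 + 711 = 2978
124 + 12 = 136;  711 + 136 = 847;  2978 + 847 = 3825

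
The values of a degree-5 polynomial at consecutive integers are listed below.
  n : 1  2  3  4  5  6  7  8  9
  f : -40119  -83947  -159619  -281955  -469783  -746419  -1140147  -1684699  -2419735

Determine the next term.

-3391323

First differences: -43828, -75672, -122336, -187828, -276636, -393728, -544552, -735036
Second differences: -31844, -46664, -65492, -88808, -117092, -150824, -190484
Third differences: -14820, -18828, -23316, -28284, -33732, -39660
Fourth differences: -4008, -4488, -4968, -5448, -5928
Fifth differences: -480, -480, -480, -480
Fifth differences constant at -480.
-5928 − 480 = -6408;  -39660 − 6408 = -46068;  -190484 − 46068 = -236552;  -735036 − 236552 = -971588;  -2419735 − 971588 = -3391323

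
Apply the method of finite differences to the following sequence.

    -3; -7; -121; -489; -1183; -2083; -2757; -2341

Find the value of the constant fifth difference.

120

D1: -4, -114, -368, -694, -900, -674, 416
D2: -110, -254, -326, -206, 226, 1090
D3: -144, -72, 120, 432, 864
D4: 72, 192, 312, 432
D5: 120, 120, 120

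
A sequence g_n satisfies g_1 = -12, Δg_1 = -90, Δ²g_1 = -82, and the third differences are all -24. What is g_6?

-1522

Build the table forward from the leading diagonal:
D3: -24  -24  -24  -24  -24  -24
D2: -82  -106  -130  -154  -178  -202
D1: -90  -172  -278  -408  -562  -740
g: -12  -102  -274  -552  -960  -1522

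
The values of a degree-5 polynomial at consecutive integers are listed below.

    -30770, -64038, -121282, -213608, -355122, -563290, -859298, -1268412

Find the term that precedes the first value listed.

-13012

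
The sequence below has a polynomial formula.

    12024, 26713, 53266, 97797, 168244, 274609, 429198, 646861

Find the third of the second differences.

25916

First differences: 14689, 26553, 44531, 70447, 106365, 154589, 217663
Second differences: 11864, 17978, 25916, 35918, 48224, 63074
Third differences: 6114, 7938, 10002, 12306, 14850
Fourth differences: 1824, 2064, 2304, 2544
Fifth differences: 240, 240, 240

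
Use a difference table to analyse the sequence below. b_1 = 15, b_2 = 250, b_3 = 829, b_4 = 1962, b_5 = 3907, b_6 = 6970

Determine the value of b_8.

D1: 235  579  1133  1945  3063
D2: 344  554  812  1118
D3: 210  258  306
D4: 48  48
Constant fourth difference = 48, so extend:
306 + 48 = 354;  1118 + 354 = 1472;  3063 + 1472 = 4535;  6970 + 4535 = 11505
354 + 48 = 402;  1472 + 402 = 1874;  4535 + 1874 = 6409;  11505 + 6409 = 17914

17914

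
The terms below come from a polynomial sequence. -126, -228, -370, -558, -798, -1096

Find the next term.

-1458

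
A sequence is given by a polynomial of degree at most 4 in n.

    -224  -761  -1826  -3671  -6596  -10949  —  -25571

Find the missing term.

Using the first 6 terms:
-537  -1065  -1845  -2925  -4353
-528  -780  -1080  -1428
-252  -300  -348
-48  -48
Constant fourth difference = -48.
Extend forward: -348 − 48 = -396;  -1428 − 396 = -1824;  -4353 − 1824 = -6177;  -10949 − 6177 = -17126

-17126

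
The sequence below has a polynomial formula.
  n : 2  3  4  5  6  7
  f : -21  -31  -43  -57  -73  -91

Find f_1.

-13

-10  -12  -14  -16  -18
-2  -2  -2  -2
The second differences are constant at -2.
Work back: -10 + 2 = -8;  -21 + 8 = -13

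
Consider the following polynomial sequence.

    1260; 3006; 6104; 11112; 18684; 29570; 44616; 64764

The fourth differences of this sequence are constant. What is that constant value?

D1: 1746, 3098, 5008, 7572, 10886, 15046, 20148
D2: 1352, 1910, 2564, 3314, 4160, 5102
D3: 558, 654, 750, 846, 942
D4: 96, 96, 96, 96

96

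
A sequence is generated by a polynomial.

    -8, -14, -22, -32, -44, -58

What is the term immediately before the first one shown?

Δ: -6, -8, -10, -12, -14
Δ²: -2, -2, -2, -2
The second differences are constant at -2.
Work back: -6 + 2 = -4;  -8 + 4 = -4

-4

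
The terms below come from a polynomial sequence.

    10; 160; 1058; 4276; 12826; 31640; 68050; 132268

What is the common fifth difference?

480

Δ: 150, 898, 3218, 8550, 18814, 36410, 64218
Δ²: 748, 2320, 5332, 10264, 17596, 27808
Δ³: 1572, 3012, 4932, 7332, 10212
Δ⁴: 1440, 1920, 2400, 2880
Δ⁵: 480, 480, 480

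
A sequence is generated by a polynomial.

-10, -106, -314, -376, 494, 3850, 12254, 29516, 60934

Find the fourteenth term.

750194

First differences: -96  -208  -62  870  3356  8404  17262  31418
Second differences: -112  146  932  2486  5048  8858  14156
Third differences: 258  786  1554  2562  3810  5298
Fourth differences: 528  768  1008  1248  1488
Fifth differences: 240  240  240  240
Constant fifth difference = 240, so extend:
1488 + 240 = 1728;  5298 + 1728 = 7026;  14156 + 7026 = 21182;  31418 + 21182 = 52600;  60934 + 52600 = 113534
1728 + 240 = 1968;  7026 + 1968 = 8994;  21182 + 8994 = 30176;  52600 + 30176 = 82776;  113534 + 82776 = 196310
1968 + 240 = 2208;  8994 + 2208 = 11202;  30176 + 11202 = 41378;  82776 + 41378 = 124154;  196310 + 124154 = 320464
2208 + 240 = 2448;  11202 + 2448 = 13650;  41378 + 13650 = 55028;  124154 + 55028 = 179182;  320464 + 179182 = 499646
2448 + 240 = 2688;  13650 + 2688 = 16338;  55028 + 16338 = 71366;  179182 + 71366 = 250548;  499646 + 250548 = 750194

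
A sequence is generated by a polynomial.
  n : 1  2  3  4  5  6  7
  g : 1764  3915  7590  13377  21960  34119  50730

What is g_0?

Δ: 2151, 3675, 5787, 8583, 12159, 16611
Δ²: 1524, 2112, 2796, 3576, 4452
Δ³: 588, 684, 780, 876
Δ⁴: 96, 96, 96
The fourth differences are constant at 96.
Work back: 588 − 96 = 492;  1524 − 492 = 1032;  2151 − 1032 = 1119;  1764 − 1119 = 645

645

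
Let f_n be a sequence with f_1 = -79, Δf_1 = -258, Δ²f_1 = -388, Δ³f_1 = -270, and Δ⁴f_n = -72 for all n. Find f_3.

-983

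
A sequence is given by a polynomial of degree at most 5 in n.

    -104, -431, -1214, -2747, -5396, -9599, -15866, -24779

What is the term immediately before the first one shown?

-11

First differences: -327  -783  -1533  -2649  -4203  -6267  -8913
Second differences: -456  -750  -1116  -1554  -2064  -2646
Third differences: -294  -366  -438  -510  -582
Fourth differences: -72  -72  -72  -72
The fourth differences are constant at -72.
Work back: -294 + 72 = -222;  -456 + 222 = -234;  -327 + 234 = -93;  -104 + 93 = -11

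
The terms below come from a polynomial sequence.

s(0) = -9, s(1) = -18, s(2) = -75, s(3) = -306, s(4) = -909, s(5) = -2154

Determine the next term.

-4383

First differences: -9 , -57 , -231 , -603 , -1245
Second differences: -48 , -174 , -372 , -642
Third differences: -126 , -198 , -270
Fourth differences: -72 , -72
The fourth differences are constant (-72).
-270 − 72 = -342;  -642 − 342 = -984;  -1245 − 984 = -2229;  -2154 − 2229 = -4383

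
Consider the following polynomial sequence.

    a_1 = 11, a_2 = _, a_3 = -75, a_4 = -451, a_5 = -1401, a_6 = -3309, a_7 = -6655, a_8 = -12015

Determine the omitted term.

15

Using the last 6 terms:
First differences: -376  -950  -1908  -3346  -5360
Second differences: -574  -958  -1438  -2014
Third differences: -384  -480  -576
Fourth differences: -96  -96
Constant fourth difference = -96.
Extend backward: -384 + 96 = -288;  -574 + 288 = -286;  -376 + 286 = -90;  -75 + 90 = 15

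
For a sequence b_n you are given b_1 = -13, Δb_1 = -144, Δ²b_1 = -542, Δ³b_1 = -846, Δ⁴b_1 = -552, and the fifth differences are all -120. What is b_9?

-109077

Build the table forward from the leading diagonal:
Fifth differences: -120, -120, -120, -120, -120, -120, -120, -120, -120
Fourth differences: -552, -672, -792, -912, -1032, -1152, -1272, -1392, -1512
Third differences: -846, -1398, -2070, -2862, -3774, -4806, -5958, -7230, -8622
Second differences: -542, -1388, -2786, -4856, -7718, -11492, -16298, -22256, -29486
First differences: -144, -686, -2074, -4860, -9716, -17434, -28926, -45224, -67480
b: -13, -157, -843, -2917, -7777, -17493, -34927, -63853, -109077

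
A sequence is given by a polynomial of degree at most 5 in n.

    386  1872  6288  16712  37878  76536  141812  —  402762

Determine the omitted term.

Using the first 7 terms:
1486, 4416, 10424, 21166, 38658, 65276
2930, 6008, 10742, 17492, 26618
3078, 4734, 6750, 9126
1656, 2016, 2376
360, 360
Constant fifth difference = 360.
Extend forward: 2376 + 360 = 2736;  9126 + 2736 = 11862;  26618 + 11862 = 38480;  65276 + 38480 = 103756;  141812 + 103756 = 245568

245568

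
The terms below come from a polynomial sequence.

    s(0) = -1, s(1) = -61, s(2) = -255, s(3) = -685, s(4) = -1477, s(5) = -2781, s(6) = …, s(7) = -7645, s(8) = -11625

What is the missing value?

-4771

Using the first 6 terms:
First differences: -60, -194, -430, -792, -1304
Second differences: -134, -236, -362, -512
Third differences: -102, -126, -150
Fourth differences: -24, -24
Constant fourth difference = -24.
Extend forward: -150 − 24 = -174;  -512 − 174 = -686;  -1304 − 686 = -1990;  -2781 − 1990 = -4771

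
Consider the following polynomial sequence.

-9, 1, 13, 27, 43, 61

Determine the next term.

10 , 12 , 14 , 16 , 18
2 , 2 , 2 , 2
Second differences constant at 2.
18 + 2 = 20;  61 + 20 = 81

81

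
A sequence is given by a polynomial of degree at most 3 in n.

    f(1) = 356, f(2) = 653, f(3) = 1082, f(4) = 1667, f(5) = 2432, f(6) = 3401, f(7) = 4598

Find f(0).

297  429  585  765  969  1197
132  156  180  204  228
24  24  24  24
The third differences are constant at 24.
Work back: 132 − 24 = 108;  297 − 108 = 189;  356 − 189 = 167

167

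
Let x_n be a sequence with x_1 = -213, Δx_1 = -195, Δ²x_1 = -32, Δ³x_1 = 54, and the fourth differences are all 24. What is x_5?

-945

Build the table forward from the leading diagonal:
Δ⁴: 24, 24, 24, 24, 24
Δ³: 54, 78, 102, 126, 150
Δ²: -32, 22, 100, 202, 328
Δ: -195, -227, -205, -105, 97
x: -213, -408, -635, -840, -945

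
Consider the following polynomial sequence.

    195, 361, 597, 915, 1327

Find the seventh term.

2481

166 , 236 , 318 , 412
70 , 82 , 94
12 , 12
Constant third difference = 12, so extend:
94 + 12 = 106;  412 + 106 = 518;  1327 + 518 = 1845
106 + 12 = 118;  518 + 118 = 636;  1845 + 636 = 2481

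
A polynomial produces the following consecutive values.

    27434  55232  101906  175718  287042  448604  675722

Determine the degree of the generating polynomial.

5

First differences: 27798, 46674, 73812, 111324, 161562, 227118
Second differences: 18876, 27138, 37512, 50238, 65556
Third differences: 8262, 10374, 12726, 15318
Fourth differences: 2112, 2352, 2592
Fifth differences: 240, 240
The fifth differences are constant, so the polynomial has degree 5.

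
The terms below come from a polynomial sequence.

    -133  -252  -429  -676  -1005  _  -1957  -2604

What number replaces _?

-1428

Using the first 5 terms:
Δ: -119  -177  -247  -329
Δ²: -58  -70  -82
Δ³: -12  -12
Constant third difference = -12.
Extend forward: -82 − 12 = -94;  -329 − 94 = -423;  -1005 − 423 = -1428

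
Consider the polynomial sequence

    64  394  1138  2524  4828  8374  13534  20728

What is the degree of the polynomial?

First differences: 330, 744, 1386, 2304, 3546, 5160, 7194
Second differences: 414, 642, 918, 1242, 1614, 2034
Third differences: 228, 276, 324, 372, 420
Fourth differences: 48, 48, 48, 48
The fourth differences are constant, so the polynomial has degree 4.

4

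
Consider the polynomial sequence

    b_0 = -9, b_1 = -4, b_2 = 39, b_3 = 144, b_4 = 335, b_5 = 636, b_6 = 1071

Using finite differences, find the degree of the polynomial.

3

Δ: 5, 43, 105, 191, 301, 435
Δ²: 38, 62, 86, 110, 134
Δ³: 24, 24, 24, 24
The third differences are constant, so the polynomial has degree 3.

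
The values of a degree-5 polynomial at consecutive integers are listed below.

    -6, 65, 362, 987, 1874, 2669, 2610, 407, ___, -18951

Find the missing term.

-5878

Using the first 8 terms:
First differences: 71, 297, 625, 887, 795, -59, -2203
Second differences: 226, 328, 262, -92, -854, -2144
Third differences: 102, -66, -354, -762, -1290
Fourth differences: -168, -288, -408, -528
Fifth differences: -120, -120, -120
Constant fifth difference = -120.
Extend forward: -528 − 120 = -648;  -1290 − 648 = -1938;  -2144 − 1938 = -4082;  -2203 − 4082 = -6285;  407 − 6285 = -5878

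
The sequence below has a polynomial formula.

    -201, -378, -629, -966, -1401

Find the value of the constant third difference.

D1: -177, -251, -337, -435
D2: -74, -86, -98
D3: -12, -12

-12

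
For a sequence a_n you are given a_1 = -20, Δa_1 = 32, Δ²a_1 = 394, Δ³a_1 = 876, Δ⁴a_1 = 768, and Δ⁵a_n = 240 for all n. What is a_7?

Build the table forward from the leading diagonal:
Fifth differences: 240, 240, 240, 240, 240, 240, 240
Fourth differences: 768, 1008, 1248, 1488, 1728, 1968, 2208
Third differences: 876, 1644, 2652, 3900, 5388, 7116, 9084
Second differences: 394, 1270, 2914, 5566, 9466, 14854, 21970
First differences: 32, 426, 1696, 4610, 10176, 19642, 34496
a: -20, 12, 438, 2134, 6744, 16920, 36562

36562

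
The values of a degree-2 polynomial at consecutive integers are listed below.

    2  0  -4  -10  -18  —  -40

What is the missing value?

-28

Using the first 5 terms:
Δ: -2  -4  -6  -8
Δ²: -2  -2  -2
Constant second difference = -2.
Extend forward: -8 − 2 = -10;  -18 − 10 = -28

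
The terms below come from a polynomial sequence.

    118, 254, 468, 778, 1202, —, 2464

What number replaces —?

Using the first 5 terms:
136, 214, 310, 424
78, 96, 114
18, 18
Constant third difference = 18.
Extend forward: 114 + 18 = 132;  424 + 132 = 556;  1202 + 556 = 1758

1758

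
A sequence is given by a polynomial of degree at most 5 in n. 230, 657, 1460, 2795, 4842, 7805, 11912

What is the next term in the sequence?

First differences: 427 , 803 , 1335 , 2047 , 2963 , 4107
Second differences: 376 , 532 , 712 , 916 , 1144
Third differences: 156 , 180 , 204 , 228
Fourth differences: 24 , 24 , 24
Constant fourth difference = 24, so extend:
228 + 24 = 252;  1144 + 252 = 1396;  4107 + 1396 = 5503;  11912 + 5503 = 17415

17415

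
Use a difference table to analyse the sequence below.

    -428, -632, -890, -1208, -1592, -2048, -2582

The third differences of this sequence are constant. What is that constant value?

Δ: -204, -258, -318, -384, -456, -534
Δ²: -54, -60, -66, -72, -78
Δ³: -6, -6, -6, -6

-6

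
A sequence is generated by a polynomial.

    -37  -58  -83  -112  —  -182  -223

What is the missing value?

-145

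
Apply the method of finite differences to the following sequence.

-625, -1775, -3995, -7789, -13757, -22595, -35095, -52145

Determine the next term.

D1: -1150 , -2220 , -3794 , -5968 , -8838 , -12500 , -17050
D2: -1070 , -1574 , -2174 , -2870 , -3662 , -4550
D3: -504 , -600 , -696 , -792 , -888
D4: -96 , -96 , -96 , -96
Fourth differences constant at -96.
-888 − 96 = -984;  -4550 − 984 = -5534;  -17050 − 5534 = -22584;  -52145 − 22584 = -74729

-74729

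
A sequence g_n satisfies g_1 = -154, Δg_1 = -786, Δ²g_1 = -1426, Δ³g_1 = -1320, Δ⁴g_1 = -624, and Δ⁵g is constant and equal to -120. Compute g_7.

-62740

Build the table forward from the leading diagonal:
Fifth differences: -120  -120  -120  -120  -120  -120  -120
Fourth differences: -624  -744  -864  -984  -1104  -1224  -1344
Third differences: -1320  -1944  -2688  -3552  -4536  -5640  -6864
Second differences: -1426  -2746  -4690  -7378  -10930  -15466  -21106
First differences: -786  -2212  -4958  -9648  -17026  -27956  -43422
g: -154  -940  -3152  -8110  -17758  -34784  -62740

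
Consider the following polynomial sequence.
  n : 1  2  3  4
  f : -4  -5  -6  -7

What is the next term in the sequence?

First differences: -1 , -1 , -1
The first differences are constant (-1).
-7 − 1 = -8

-8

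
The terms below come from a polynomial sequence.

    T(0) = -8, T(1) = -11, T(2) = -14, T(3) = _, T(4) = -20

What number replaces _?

Using the first 3 terms:
First differences: -3, -3
Constant first difference = -3.
Extend forward: -14 − 3 = -17

-17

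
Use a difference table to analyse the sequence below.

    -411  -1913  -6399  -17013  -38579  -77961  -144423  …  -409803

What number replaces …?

Using the first 7 terms:
D1: -1502  -4486  -10614  -21566  -39382  -66462
D2: -2984  -6128  -10952  -17816  -27080
D3: -3144  -4824  -6864  -9264
D4: -1680  -2040  -2400
D5: -360  -360
Constant fifth difference = -360.
Extend forward: -2400 − 360 = -2760;  -9264 − 2760 = -12024;  -27080 − 12024 = -39104;  -66462 − 39104 = -105566;  -144423 − 105566 = -249989

-249989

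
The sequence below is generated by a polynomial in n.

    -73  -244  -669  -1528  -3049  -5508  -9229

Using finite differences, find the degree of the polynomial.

4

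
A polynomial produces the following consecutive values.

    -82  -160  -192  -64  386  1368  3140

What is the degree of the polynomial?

4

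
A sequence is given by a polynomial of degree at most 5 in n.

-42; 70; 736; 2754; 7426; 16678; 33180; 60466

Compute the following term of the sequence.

112, 666, 2018, 4672, 9252, 16502, 27286
554, 1352, 2654, 4580, 7250, 10784
798, 1302, 1926, 2670, 3534
504, 624, 744, 864
120, 120, 120
Fifth differences constant at 120.
864 + 120 = 984;  3534 + 984 = 4518;  10784 + 4518 = 15302;  27286 + 15302 = 42588;  60466 + 42588 = 103054

103054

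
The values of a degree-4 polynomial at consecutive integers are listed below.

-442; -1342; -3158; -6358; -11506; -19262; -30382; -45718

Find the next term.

-66218

First differences: -900 , -1816 , -3200 , -5148 , -7756 , -11120 , -15336
Second differences: -916 , -1384 , -1948 , -2608 , -3364 , -4216
Third differences: -468 , -564 , -660 , -756 , -852
Fourth differences: -96 , -96 , -96 , -96
Fourth differences constant at -96.
-852 − 96 = -948;  -4216 − 948 = -5164;  -15336 − 5164 = -20500;  -45718 − 20500 = -66218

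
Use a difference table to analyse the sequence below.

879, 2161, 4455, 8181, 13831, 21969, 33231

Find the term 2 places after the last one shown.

68031

Δ: 1282, 2294, 3726, 5650, 8138, 11262
Δ²: 1012, 1432, 1924, 2488, 3124
Δ³: 420, 492, 564, 636
Δ⁴: 72, 72, 72
Fourth differences constant at 72.
636 + 72 = 708;  3124 + 708 = 3832;  11262 + 3832 = 15094;  33231 + 15094 = 48325
708 + 72 = 780;  3832 + 780 = 4612;  15094 + 4612 = 19706;  48325 + 19706 = 68031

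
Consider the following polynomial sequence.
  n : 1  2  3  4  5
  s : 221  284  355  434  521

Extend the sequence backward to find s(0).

D1: 63  71  79  87
D2: 8  8  8
The second differences are constant at 8.
Work back: 63 − 8 = 55;  221 − 55 = 166

166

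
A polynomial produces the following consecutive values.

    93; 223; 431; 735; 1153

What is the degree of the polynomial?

3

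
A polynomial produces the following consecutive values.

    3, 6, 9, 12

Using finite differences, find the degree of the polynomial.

First differences: 3, 3, 3
The first differences are constant, so the polynomial has degree 1.

1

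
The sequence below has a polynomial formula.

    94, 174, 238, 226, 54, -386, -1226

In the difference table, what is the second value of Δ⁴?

-24

Δ: 80, 64, -12, -172, -440, -840
Δ²: -16, -76, -160, -268, -400
Δ³: -60, -84, -108, -132
Δ⁴: -24, -24, -24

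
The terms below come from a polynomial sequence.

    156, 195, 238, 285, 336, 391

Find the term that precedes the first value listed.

121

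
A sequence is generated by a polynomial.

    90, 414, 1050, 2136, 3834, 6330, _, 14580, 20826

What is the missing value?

Using the first 6 terms:
324, 636, 1086, 1698, 2496
312, 450, 612, 798
138, 162, 186
24, 24
Constant fourth difference = 24.
Extend forward: 186 + 24 = 210;  798 + 210 = 1008;  2496 + 1008 = 3504;  6330 + 3504 = 9834

9834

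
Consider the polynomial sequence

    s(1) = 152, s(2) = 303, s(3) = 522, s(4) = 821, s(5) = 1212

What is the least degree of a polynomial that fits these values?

3

D1: 151, 219, 299, 391
D2: 68, 80, 92
D3: 12, 12
The third differences are constant, so the polynomial has degree 3.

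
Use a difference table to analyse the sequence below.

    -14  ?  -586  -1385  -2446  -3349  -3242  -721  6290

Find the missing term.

-157

Using the last 7 terms:
D1: -799  -1061  -903  107  2521  7011
D2: -262  158  1010  2414  4490
D3: 420  852  1404  2076
D4: 432  552  672
D5: 120  120
Constant fifth difference = 120.
Extend backward: 432 − 120 = 312;  420 − 312 = 108;  -262 − 108 = -370;  -799 + 370 = -429;  -586 + 429 = -157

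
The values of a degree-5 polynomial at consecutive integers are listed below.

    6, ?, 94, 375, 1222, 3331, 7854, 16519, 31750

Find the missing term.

Using the last 7 terms:
Δ: 281, 847, 2109, 4523, 8665, 15231
Δ²: 566, 1262, 2414, 4142, 6566
Δ³: 696, 1152, 1728, 2424
Δ⁴: 456, 576, 696
Δ⁵: 120, 120
Constant fifth difference = 120.
Extend backward: 456 − 120 = 336;  696 − 336 = 360;  566 − 360 = 206;  281 − 206 = 75;  94 − 75 = 19

19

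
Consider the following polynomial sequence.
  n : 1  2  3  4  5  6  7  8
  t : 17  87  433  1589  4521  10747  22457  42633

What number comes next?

Δ: 70, 346, 1156, 2932, 6226, 11710, 20176
Δ²: 276, 810, 1776, 3294, 5484, 8466
Δ³: 534, 966, 1518, 2190, 2982
Δ⁴: 432, 552, 672, 792
Δ⁵: 120, 120, 120
Constant fifth difference = 120, so extend:
792 + 120 = 912;  2982 + 912 = 3894;  8466 + 3894 = 12360;  20176 + 12360 = 32536;  42633 + 32536 = 75169

75169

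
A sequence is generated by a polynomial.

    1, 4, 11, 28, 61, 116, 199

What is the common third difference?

D1: 3, 7, 17, 33, 55, 83
D2: 4, 10, 16, 22, 28
D3: 6, 6, 6, 6

6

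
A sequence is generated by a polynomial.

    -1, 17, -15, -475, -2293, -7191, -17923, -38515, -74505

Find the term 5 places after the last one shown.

-815335

First differences: 18  -32  -460  -1818  -4898  -10732  -20592  -35990
Second differences: -50  -428  -1358  -3080  -5834  -9860  -15398
Third differences: -378  -930  -1722  -2754  -4026  -5538
Fourth differences: -552  -792  -1032  -1272  -1512
Fifth differences: -240  -240  -240  -240
Fifth differences constant at -240.
-1512 − 240 = -1752;  -5538 − 1752 = -7290;  -15398 − 7290 = -22688;  -35990 − 22688 = -58678;  -74505 − 58678 = -133183
-1752 − 240 = -1992;  -7290 − 1992 = -9282;  -22688 − 9282 = -31970;  -58678 − 31970 = -90648;  -133183 − 90648 = -223831
-1992 − 240 = -2232;  -9282 − 2232 = -11514;  -31970 − 11514 = -43484;  -90648 − 43484 = -134132;  -223831 − 134132 = -357963
-2232 − 240 = -2472;  -11514 − 2472 = -13986;  -43484 − 13986 = -57470;  -134132 − 57470 = -191602;  -357963 − 191602 = -549565
-2472 − 240 = -2712;  -13986 − 2712 = -16698;  -57470 − 16698 = -74168;  -191602 − 74168 = -265770;  -549565 − 265770 = -815335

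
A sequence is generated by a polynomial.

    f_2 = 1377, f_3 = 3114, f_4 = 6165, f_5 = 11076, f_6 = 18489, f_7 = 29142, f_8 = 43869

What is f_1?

Δ: 1737  3051  4911  7413  10653  14727
Δ²: 1314  1860  2502  3240  4074
Δ³: 546  642  738  834
Δ⁴: 96  96  96
The fourth differences are constant at 96.
Work back: 546 − 96 = 450;  1314 − 450 = 864;  1737 − 864 = 873;  1377 − 873 = 504

504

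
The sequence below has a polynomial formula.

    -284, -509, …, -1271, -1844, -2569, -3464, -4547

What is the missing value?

-832

Using the last 5 terms:
Δ: -573  -725  -895  -1083
Δ²: -152  -170  -188
Δ³: -18  -18
Constant third difference = -18.
Extend backward: -152 + 18 = -134;  -573 + 134 = -439;  -1271 + 439 = -832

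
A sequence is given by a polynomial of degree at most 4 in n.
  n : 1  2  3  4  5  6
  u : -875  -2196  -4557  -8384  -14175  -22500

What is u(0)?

-240

First differences: -1321  -2361  -3827  -5791  -8325
Second differences: -1040  -1466  -1964  -2534
Third differences: -426  -498  -570
Fourth differences: -72  -72
The fourth differences are constant at -72.
Work back: -426 + 72 = -354;  -1040 + 354 = -686;  -1321 + 686 = -635;  -875 + 635 = -240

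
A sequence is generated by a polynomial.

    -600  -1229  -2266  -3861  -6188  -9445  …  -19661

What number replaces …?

-13854

Using the first 6 terms:
Δ: -629, -1037, -1595, -2327, -3257
Δ²: -408, -558, -732, -930
Δ³: -150, -174, -198
Δ⁴: -24, -24
Constant fourth difference = -24.
Extend forward: -198 − 24 = -222;  -930 − 222 = -1152;  -3257 − 1152 = -4409;  -9445 − 4409 = -13854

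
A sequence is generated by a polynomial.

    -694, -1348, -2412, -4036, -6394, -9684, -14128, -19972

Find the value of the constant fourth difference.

First differences: -654, -1064, -1624, -2358, -3290, -4444, -5844
Second differences: -410, -560, -734, -932, -1154, -1400
Third differences: -150, -174, -198, -222, -246
Fourth differences: -24, -24, -24, -24

-24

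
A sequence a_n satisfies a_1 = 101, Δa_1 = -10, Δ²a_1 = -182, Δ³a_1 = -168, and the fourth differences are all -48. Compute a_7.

-6769

Build the table forward from the leading diagonal:
Fourth differences: -48  -48  -48  -48  -48  -48  -48
Third differences: -168  -216  -264  -312  -360  -408  -456
Second differences: -182  -350  -566  -830  -1142  -1502  -1910
First differences: -10  -192  -542  -1108  -1938  -3080  -4582
a: 101  91  -101  -643  -1751  -3689  -6769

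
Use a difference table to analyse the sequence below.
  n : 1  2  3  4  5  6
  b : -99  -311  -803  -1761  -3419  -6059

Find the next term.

-212 , -492 , -958 , -1658 , -2640
-280 , -466 , -700 , -982
-186 , -234 , -282
-48 , -48
The fourth differences are constant (-48).
-282 − 48 = -330;  -982 − 330 = -1312;  -2640 − 1312 = -3952;  -6059 − 3952 = -10011

-10011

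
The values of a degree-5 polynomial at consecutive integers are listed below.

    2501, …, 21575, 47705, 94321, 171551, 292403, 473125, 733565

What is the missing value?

8323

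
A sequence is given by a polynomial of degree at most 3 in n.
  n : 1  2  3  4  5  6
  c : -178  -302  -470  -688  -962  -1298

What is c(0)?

-92

First differences: -124  -168  -218  -274  -336
Second differences: -44  -50  -56  -62
Third differences: -6  -6  -6
The third differences are constant at -6.
Work back: -44 + 6 = -38;  -124 + 38 = -86;  -178 + 86 = -92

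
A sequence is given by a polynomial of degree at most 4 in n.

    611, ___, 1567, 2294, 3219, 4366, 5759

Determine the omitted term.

1014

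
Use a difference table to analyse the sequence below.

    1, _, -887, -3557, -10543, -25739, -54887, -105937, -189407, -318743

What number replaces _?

Using the last 8 terms:
-2670, -6986, -15196, -29148, -51050, -83470, -129336
-4316, -8210, -13952, -21902, -32420, -45866
-3894, -5742, -7950, -10518, -13446
-1848, -2208, -2568, -2928
-360, -360, -360
Constant fifth difference = -360.
Extend backward: -1848 + 360 = -1488;  -3894 + 1488 = -2406;  -4316 + 2406 = -1910;  -2670 + 1910 = -760;  -887 + 760 = -127

-127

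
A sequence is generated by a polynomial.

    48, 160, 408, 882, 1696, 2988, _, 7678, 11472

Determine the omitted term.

4920

Using the first 6 terms:
First differences: 112, 248, 474, 814, 1292
Second differences: 136, 226, 340, 478
Third differences: 90, 114, 138
Fourth differences: 24, 24
Constant fourth difference = 24.
Extend forward: 138 + 24 = 162;  478 + 162 = 640;  1292 + 640 = 1932;  2988 + 1932 = 4920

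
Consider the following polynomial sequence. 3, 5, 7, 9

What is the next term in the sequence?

11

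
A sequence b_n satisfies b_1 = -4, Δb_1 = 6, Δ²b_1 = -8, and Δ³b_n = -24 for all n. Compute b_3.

0

Build the table forward from the leading diagonal:
Δ³: -24  -24  -24
Δ²: -8  -32  -56
Δ: 6  -2  -34
b: -4  2  0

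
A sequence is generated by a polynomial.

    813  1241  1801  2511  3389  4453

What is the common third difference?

D1: 428, 560, 710, 878, 1064
D2: 132, 150, 168, 186
D3: 18, 18, 18

18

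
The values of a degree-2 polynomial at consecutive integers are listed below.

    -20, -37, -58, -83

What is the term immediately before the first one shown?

-7

First differences: -17, -21, -25
Second differences: -4, -4
The second differences are constant at -4.
Work back: -17 + 4 = -13;  -20 + 13 = -7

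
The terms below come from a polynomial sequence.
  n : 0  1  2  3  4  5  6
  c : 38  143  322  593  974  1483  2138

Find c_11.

Δ: 105 , 179 , 271 , 381 , 509 , 655
Δ²: 74 , 92 , 110 , 128 , 146
Δ³: 18 , 18 , 18 , 18
The third differences are constant (18).
146 + 18 = 164;  655 + 164 = 819;  2138 + 819 = 2957
164 + 18 = 182;  819 + 182 = 1001;  2957 + 1001 = 3958
182 + 18 = 200;  1001 + 200 = 1201;  3958 + 1201 = 5159
200 + 18 = 218;  1201 + 218 = 1419;  5159 + 1419 = 6578
218 + 18 = 236;  1419 + 236 = 1655;  6578 + 1655 = 8233

8233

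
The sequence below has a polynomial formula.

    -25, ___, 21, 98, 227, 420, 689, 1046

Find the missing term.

-16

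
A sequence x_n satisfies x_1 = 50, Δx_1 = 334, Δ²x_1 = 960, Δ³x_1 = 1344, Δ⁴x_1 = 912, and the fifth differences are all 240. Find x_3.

1678

Build the table forward from the leading diagonal:
Fifth differences: 240, 240, 240
Fourth differences: 912, 1152, 1392
Third differences: 1344, 2256, 3408
Second differences: 960, 2304, 4560
First differences: 334, 1294, 3598
x: 50, 384, 1678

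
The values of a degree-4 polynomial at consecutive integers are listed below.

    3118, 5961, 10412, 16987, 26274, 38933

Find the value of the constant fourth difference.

Δ: 2843, 4451, 6575, 9287, 12659
Δ²: 1608, 2124, 2712, 3372
Δ³: 516, 588, 660
Δ⁴: 72, 72

72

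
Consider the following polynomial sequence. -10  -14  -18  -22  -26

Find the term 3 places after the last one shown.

-38

D1: -4, -4, -4, -4
The first differences are constant (-4).
-26 − 4 = -30
-30 − 4 = -34
-34 − 4 = -38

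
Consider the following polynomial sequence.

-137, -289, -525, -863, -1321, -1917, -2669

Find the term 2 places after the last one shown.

Δ: -152, -236, -338, -458, -596, -752
Δ²: -84, -102, -120, -138, -156
Δ³: -18, -18, -18, -18
The third differences are constant (-18).
-156 − 18 = -174;  -752 − 174 = -926;  -2669 − 926 = -3595
-174 − 18 = -192;  -926 − 192 = -1118;  -3595 − 1118 = -4713

-4713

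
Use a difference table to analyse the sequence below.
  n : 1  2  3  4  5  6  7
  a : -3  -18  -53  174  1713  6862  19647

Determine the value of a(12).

First differences: -15, -35, 227, 1539, 5149, 12785
Second differences: -20, 262, 1312, 3610, 7636
Third differences: 282, 1050, 2298, 4026
Fourth differences: 768, 1248, 1728
Fifth differences: 480, 480
Constant fifth difference = 480, so extend:
1728 + 480 = 2208;  4026 + 2208 = 6234;  7636 + 6234 = 13870;  12785 + 13870 = 26655;  19647 + 26655 = 46302
2208 + 480 = 2688;  6234 + 2688 = 8922;  13870 + 8922 = 22792;  26655 + 22792 = 49447;  46302 + 49447 = 95749
2688 + 480 = 3168;  8922 + 3168 = 12090;  22792 + 12090 = 34882;  49447 + 34882 = 84329;  95749 + 84329 = 180078
3168 + 480 = 3648;  12090 + 3648 = 15738;  34882 + 15738 = 50620;  84329 + 50620 = 134949;  180078 + 134949 = 315027
3648 + 480 = 4128;  15738 + 4128 = 19866;  50620 + 19866 = 70486;  134949 + 70486 = 205435;  315027 + 205435 = 520462

520462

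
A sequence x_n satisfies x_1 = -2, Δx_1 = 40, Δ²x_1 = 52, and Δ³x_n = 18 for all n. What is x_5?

Build the table forward from the leading diagonal:
D3: 18  18  18  18  18
D2: 52  70  88  106  124
D1: 40  92  162  250  356
x: -2  38  130  292  542

542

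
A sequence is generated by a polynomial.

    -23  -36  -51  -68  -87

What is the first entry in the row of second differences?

-2

First differences: -13, -15, -17, -19
Second differences: -2, -2, -2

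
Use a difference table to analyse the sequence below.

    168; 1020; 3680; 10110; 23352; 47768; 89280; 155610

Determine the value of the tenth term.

404052

852  2660  6430  13242  24416  41512  66330
1808  3770  6812  11174  17096  24818
1962  3042  4362  5922  7722
1080  1320  1560  1800
240  240  240
The fifth differences are constant (240).
1800 + 240 = 2040;  7722 + 2040 = 9762;  24818 + 9762 = 34580;  66330 + 34580 = 100910;  155610 + 100910 = 256520
2040 + 240 = 2280;  9762 + 2280 = 12042;  34580 + 12042 = 46622;  100910 + 46622 = 147532;  256520 + 147532 = 404052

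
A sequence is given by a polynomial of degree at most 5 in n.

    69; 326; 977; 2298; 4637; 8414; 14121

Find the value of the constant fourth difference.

72

Δ: 257, 651, 1321, 2339, 3777, 5707
Δ²: 394, 670, 1018, 1438, 1930
Δ³: 276, 348, 420, 492
Δ⁴: 72, 72, 72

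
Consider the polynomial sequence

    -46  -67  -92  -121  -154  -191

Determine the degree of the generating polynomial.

2

D1: -21, -25, -29, -33, -37
D2: -4, -4, -4, -4
The second differences are constant, so the polynomial has degree 2.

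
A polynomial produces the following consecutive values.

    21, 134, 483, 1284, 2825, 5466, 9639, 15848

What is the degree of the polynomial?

Δ: 113, 349, 801, 1541, 2641, 4173, 6209
Δ²: 236, 452, 740, 1100, 1532, 2036
Δ³: 216, 288, 360, 432, 504
Δ⁴: 72, 72, 72, 72
The fourth differences are constant, so the polynomial has degree 4.

4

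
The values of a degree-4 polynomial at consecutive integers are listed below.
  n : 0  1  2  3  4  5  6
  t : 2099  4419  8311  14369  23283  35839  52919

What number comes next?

Δ: 2320, 3892, 6058, 8914, 12556, 17080
Δ²: 1572, 2166, 2856, 3642, 4524
Δ³: 594, 690, 786, 882
Δ⁴: 96, 96, 96
Fourth differences constant at 96.
882 + 96 = 978;  4524 + 978 = 5502;  17080 + 5502 = 22582;  52919 + 22582 = 75501

75501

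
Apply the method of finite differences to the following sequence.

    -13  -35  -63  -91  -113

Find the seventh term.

Δ: -22, -28, -28, -22
Δ²: -6, 0, 6
Δ³: 6, 6
Third differences constant at 6.
6 + 6 = 12;  -22 + 12 = -10;  -113 − 10 = -123
12 + 6 = 18;  -10 + 18 = 8;  -123 + 8 = -115

-115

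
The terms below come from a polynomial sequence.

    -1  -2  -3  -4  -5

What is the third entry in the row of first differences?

D1: -1, -1, -1, -1

-1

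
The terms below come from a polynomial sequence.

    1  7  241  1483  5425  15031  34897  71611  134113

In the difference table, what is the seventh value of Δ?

First differences: 6, 234, 1242, 3942, 9606, 19866, 36714, 62502
Second differences: 228, 1008, 2700, 5664, 10260, 16848, 25788
Third differences: 780, 1692, 2964, 4596, 6588, 8940
Fourth differences: 912, 1272, 1632, 1992, 2352
Fifth differences: 360, 360, 360, 360

36714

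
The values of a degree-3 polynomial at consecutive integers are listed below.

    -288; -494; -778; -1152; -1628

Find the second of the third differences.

-12

First differences: -206, -284, -374, -476
Second differences: -78, -90, -102
Third differences: -12, -12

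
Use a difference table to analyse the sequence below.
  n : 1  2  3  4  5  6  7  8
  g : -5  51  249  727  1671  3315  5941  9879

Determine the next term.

15507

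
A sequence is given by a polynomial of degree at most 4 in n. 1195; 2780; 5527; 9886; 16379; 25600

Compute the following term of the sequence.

38215

First differences: 1585, 2747, 4359, 6493, 9221
Second differences: 1162, 1612, 2134, 2728
Third differences: 450, 522, 594
Fourth differences: 72, 72
The fourth differences are constant (72).
594 + 72 = 666;  2728 + 666 = 3394;  9221 + 3394 = 12615;  25600 + 12615 = 38215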